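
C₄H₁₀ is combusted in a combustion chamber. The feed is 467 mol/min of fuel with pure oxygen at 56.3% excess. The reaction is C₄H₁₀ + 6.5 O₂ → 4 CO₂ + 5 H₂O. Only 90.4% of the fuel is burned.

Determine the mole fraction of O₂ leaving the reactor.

Stoichiometric O₂ = 6.5 × 467 = 3036 mol/min; O₂ fed = 3036 × 1.563 = 4744 mol/min.
Fuel reacted = 0.904 × 467 → ξ = 422.2 mol/min.
Outlet (n = n₀ + ν ξ):
  C₄H₁₀: 467 − 1(422.2) = 44.83
  O₂: 4744 − 6.5(422.2) = 2000
  CO₂: 0 + 4(422.2) = 1689
  H₂O: 0 + 5(422.2) = 2111
Total out = 5845 mol/min; y_O₂ = 2000 / 5845 = 0.3423.

0.342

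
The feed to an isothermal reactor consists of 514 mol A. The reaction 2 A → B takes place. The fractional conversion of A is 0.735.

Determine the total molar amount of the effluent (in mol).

325 mol

A reacted = 0.735 × 514 = 377.8 mol; ν_A = −2, so ξ = 377.8/2 = 188.9 mol.
Outlet amounts (n = n₀ + ν ξ):
  A: 514 − 2(188.9) = 136.2
  B: 0 + 1(188.9) = 188.9
Total out = 136.2 + 188.9 = 325.1 mol.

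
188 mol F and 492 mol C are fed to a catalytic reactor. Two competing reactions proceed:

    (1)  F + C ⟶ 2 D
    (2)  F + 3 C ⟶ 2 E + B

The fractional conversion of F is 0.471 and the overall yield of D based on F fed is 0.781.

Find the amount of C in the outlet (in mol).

373 mol

Yield of D: 2ξ₁ / 188 = 0.781 → ξ₁ = 73.41 mol.
Conversion of F: 1ξ₁ + 1ξ₂ = 0.471 × 188 = 88.55 → ξ₂ = 15.13 mol.
Outlet amounts (n = n₀ + Σ ν·ξ):
  F: 188 − 1(73.41) − 1(15.13) = 99.45
  C: 492 − 1(73.41) − 3(15.13) = 373.2
  D: 0 + 2(73.41) = 146.8
  E: 0 + 2(15.13) = 30.27
  B: 0 + 1(15.13) = 15.13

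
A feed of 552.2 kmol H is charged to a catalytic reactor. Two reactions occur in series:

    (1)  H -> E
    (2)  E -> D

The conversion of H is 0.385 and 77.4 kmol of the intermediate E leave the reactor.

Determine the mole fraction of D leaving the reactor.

0.245

Conversion of H: H consumed = 1ξ₁ = 0.385 × 552.2 → ξ₁ = 212.6 kmol.
E balance: n_E = 0 + 1ξ₁ − 1ξ₂ = 77.4 → ξ₂ = (1·212.6 − 77.4)/1 = 135.2 kmol.
Outlet amounts (n = n₀ + Σ ν·ξ):
  H: 552.2 − 1(212.6) = 339.6
  E: 0 + 1(212.6) − 1(135.2) = 77.4
  D: 0 + 1(135.2) = 135.2
Total out = 552.2 kmol; y_D = 135.2 / 552.2 = 0.2448.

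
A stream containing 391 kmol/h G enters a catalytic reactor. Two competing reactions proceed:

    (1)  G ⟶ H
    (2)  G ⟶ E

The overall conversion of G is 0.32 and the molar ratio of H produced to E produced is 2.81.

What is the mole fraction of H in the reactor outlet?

Conversion of G: G consumed = 0.32 × 391 = 125.1 kmol/h = 1ξ₁ + 1ξ₂.
Selectivity: 1ξ₁ / (1ξ₂) = 2.81 → ξ₁ = 2.81 ξ₂.
Substitute: (1·2.81 + 1) ξ₂ = 125.1 → ξ₂ = 32.84 kmol/h, ξ₁ = 92.28 kmol/h.
Outlet amounts (n = n₀ + Σ ν·ξ):
  G: 391 − 1(92.28) − 1(32.84) = 265.9
  H: 0 + 1(92.28) = 92.28
  E: 0 + 1(32.84) = 32.84
Total out = 391 kmol/h; y_H = 92.28 / 391 = 0.236.

0.236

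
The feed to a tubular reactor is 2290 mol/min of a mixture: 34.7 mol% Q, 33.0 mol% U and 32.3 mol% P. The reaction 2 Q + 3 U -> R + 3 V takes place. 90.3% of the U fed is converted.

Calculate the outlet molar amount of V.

U reacted = 0.903 × 755.7 = 682.4 mol/min; ν_U = −3, so ξ = 682.4/3 = 227.5 mol/min.
Outlet amounts (n = n₀ + ν ξ):
  Q: 794.6 − 2(227.5) = 339.7
  U: 755.7 − 3(227.5) = 73.3
  R: 0 + 1(227.5) = 227.5
  V: 0 + 3(227.5) = 682.4
  P: 739.7 (inert)

682 mol/min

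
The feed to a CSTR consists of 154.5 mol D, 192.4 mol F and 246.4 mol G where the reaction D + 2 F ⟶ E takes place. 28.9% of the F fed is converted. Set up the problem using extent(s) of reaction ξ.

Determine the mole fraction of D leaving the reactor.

F reacted = 0.289 × 192.4 = 55.6 mol; ν_F = −2, so ξ = 55.6/2 = 27.8 mol.
Outlet amounts (n = n₀ + ν ξ):
  D: 154.5 − 1(27.8) = 126.7
  F: 192.4 − 2(27.8) = 136.8
  E: 0 + 1(27.8) = 27.8
  G: 246.4 (inert)
Total out = 537.7 mol; y_D = 126.7 / 537.7 = 0.2356.

0.236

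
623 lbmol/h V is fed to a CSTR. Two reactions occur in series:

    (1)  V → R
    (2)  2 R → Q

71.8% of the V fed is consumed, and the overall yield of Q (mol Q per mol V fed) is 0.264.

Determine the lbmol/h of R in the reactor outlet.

Conversion of V: V consumed = 1ξ₁ = 0.718 × 623 → ξ₁ = 447.3 lbmol/h.
Yield of Q: 1ξ₂ / 623 = 0.264 → ξ₂ = 164.5 lbmol/h.
Outlet amounts (n = n₀ + Σ ν·ξ):
  V: 623 − 1(447.3) = 175.7
  R: 0 + 1(447.3) − 2(164.5) = 118.4
  Q: 0 + 1(164.5) = 164.5

118 lbmol/h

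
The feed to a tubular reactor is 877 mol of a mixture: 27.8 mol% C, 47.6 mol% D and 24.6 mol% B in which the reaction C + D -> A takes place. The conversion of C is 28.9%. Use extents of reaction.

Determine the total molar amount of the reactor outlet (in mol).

C reacted = 0.289 × 243.8 = 70.46 mol; ν_C = −1, so ξ = 70.46/1 = 70.46 mol.
Outlet amounts (n = n₀ + ν ξ):
  C: 243.8 − 1(70.46) = 173.3
  D: 417.5 − 1(70.46) = 347
  A: 0 + 1(70.46) = 70.46
  B: 215.7 (inert)
Total out = 173.3 + 347 + 70.46 + 215.7 = 806.5 mol.

807 mol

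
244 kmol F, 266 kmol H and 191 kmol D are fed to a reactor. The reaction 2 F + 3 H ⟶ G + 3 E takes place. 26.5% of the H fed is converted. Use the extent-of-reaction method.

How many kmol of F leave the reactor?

H reacted = 0.265 × 266 = 70.49 kmol; ν_H = −3, so ξ = 70.49/3 = 23.5 kmol.
Outlet amounts (n = n₀ + ν ξ):
  F: 244 − 2(23.5) = 197
  H: 266 − 3(23.5) = 195.5
  G: 0 + 1(23.5) = 23.5
  E: 0 + 3(23.5) = 70.49
  D: 191 (inert)

197 kmol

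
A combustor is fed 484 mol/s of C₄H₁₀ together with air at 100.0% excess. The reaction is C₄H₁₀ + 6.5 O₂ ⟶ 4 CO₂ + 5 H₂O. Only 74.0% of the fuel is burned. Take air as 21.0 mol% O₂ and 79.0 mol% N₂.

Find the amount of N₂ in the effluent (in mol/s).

Stoichiometric O₂ = 6.5 × 484 = 3146 mol/s; O₂ fed = 3146 × 2.000 = 6292 mol/s.
N₂ fed = 6292 × 79/21 = 23670 mol/s.
Fuel reacted = 0.74 × 484 → ξ = 358.2 mol/s.
Outlet (n = n₀ + ν ξ):
  C₄H₁₀: 484 − 1(358.2) = 125.8
  O₂: 6292 − 6.5(358.2) = 3964
  N₂: 23670 (inert)
  CO₂: 0 + 4(358.2) = 1433
  H₂O: 0 + 5(358.2) = 1791

23700 mol/s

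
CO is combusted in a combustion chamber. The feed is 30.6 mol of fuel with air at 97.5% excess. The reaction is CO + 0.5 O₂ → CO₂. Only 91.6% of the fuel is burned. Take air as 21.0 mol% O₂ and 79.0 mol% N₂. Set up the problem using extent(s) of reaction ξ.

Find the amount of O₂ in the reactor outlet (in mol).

Stoichiometric O₂ = 0.5 × 30.6 = 15.3 mol; O₂ fed = 15.3 × 1.975 = 30.22 mol.
N₂ fed = 30.22 × 79/21 = 113.7 mol.
Fuel reacted = 0.916 × 30.6 → ξ = 28.03 mol.
Outlet (n = n₀ + ν ξ):
  CO: 30.6 − 1(28.03) = 2.57
  O₂: 30.22 − 0.5(28.03) = 16.2
  N₂: 113.7 (inert)
  CO₂: 0 + 1(28.03) = 28.03

16.2 mol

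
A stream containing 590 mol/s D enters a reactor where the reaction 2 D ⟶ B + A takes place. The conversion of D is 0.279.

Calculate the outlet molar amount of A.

D reacted = 0.279 × 590 = 164.6 mol/s; ν_D = −2, so ξ = 164.6/2 = 82.31 mol/s.
Outlet amounts (n = n₀ + ν ξ):
  D: 590 − 2(82.31) = 425.4
  B: 0 + 1(82.31) = 82.31
  A: 0 + 1(82.31) = 82.31

82.3 mol/s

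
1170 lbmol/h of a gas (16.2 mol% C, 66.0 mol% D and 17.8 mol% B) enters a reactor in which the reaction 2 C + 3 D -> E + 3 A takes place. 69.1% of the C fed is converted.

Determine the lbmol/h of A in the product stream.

196 lbmol/h

C reacted = 0.691 × 189.5 = 131 lbmol/h; ν_C = −2, so ξ = 131/2 = 65.49 lbmol/h.
Outlet amounts (n = n₀ + ν ξ):
  C: 189.5 − 2(65.49) = 58.57
  D: 772.2 − 3(65.49) = 575.7
  E: 0 + 1(65.49) = 65.49
  A: 0 + 3(65.49) = 196.5
  B: 208.3 (inert)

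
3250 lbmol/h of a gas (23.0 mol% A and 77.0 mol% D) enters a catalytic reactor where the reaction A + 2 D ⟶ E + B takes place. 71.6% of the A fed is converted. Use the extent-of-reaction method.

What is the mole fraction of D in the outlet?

0.528

A reacted = 0.716 × 747.5 = 535.2 lbmol/h; ν_A = −1, so ξ = 535.2/1 = 535.2 lbmol/h.
Outlet amounts (n = n₀ + ν ξ):
  A: 747.5 − 1(535.2) = 212.3
  D: 2502 − 2(535.2) = 1432
  E: 0 + 1(535.2) = 535.2
  B: 0 + 1(535.2) = 535.2
Total out = 2715 lbmol/h; y_D = 1432 / 2715 = 0.5275.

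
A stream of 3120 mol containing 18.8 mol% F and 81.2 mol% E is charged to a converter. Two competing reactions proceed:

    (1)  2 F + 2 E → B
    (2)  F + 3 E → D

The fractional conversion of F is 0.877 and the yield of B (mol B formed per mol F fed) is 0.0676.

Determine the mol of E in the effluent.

Yield of B: 1ξ₁ / 586.6 = 0.0676 → ξ₁ = 39.65 mol.
Conversion of F: 2ξ₁ + 1ξ₂ = 0.877 × 586.6 = 514.4 → ξ₂ = 435.1 mol.
Outlet amounts (n = n₀ + Σ ν·ξ):
  F: 586.6 − 2(39.65) − 1(435.1) = 72.15
  E: 2533 − 2(39.65) − 3(435.1) = 1149
  B: 0 + 1(39.65) = 39.65
  D: 0 + 1(435.1) = 435.1

1150 mol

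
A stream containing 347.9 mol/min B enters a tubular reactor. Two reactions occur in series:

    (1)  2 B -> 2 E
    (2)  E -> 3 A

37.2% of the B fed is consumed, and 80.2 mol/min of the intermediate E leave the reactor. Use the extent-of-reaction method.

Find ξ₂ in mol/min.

Conversion of B: B consumed = 2ξ₁ = 0.372 × 347.9 → ξ₁ = 64.71 mol/min.
E balance: n_E = 0 + 2ξ₁ − 1ξ₂ = 80.2 → ξ₂ = (2·64.71 − 80.2)/1 = 49.22 mol/min.
Outlet amounts (n = n₀ + Σ ν·ξ):
  B: 347.9 − 2(64.71) = 218.5
  E: 0 + 2(64.71) − 1(49.22) = 80.2
  A: 0 + 3(49.22) = 147.7

ξ₂ = 49.2 mol/min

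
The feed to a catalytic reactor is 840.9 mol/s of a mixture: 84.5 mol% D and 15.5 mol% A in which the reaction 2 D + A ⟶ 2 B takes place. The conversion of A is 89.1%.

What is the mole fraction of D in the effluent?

0.66

A reacted = 0.891 × 130.3 = 116.1 mol/s; ν_A = −1, so ξ = 116.1/1 = 116.1 mol/s.
Outlet amounts (n = n₀ + ν ξ):
  D: 710.6 − 2(116.1) = 478.3
  A: 130.3 − 1(116.1) = 14.21
  B: 0 + 2(116.1) = 232.3
Total out = 724.8 mol/s; y_D = 478.3 / 724.8 = 0.6599.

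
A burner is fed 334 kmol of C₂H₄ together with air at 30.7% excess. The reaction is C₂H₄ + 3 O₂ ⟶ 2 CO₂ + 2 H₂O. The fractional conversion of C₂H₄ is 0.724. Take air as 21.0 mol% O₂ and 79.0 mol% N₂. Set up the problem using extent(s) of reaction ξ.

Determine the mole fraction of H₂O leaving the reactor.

0.0736

Stoichiometric O₂ = 3 × 334 = 1002 kmol; O₂ fed = 1002 × 1.307 = 1310 kmol.
N₂ fed = 1310 × 79/21 = 4927 kmol.
Fuel reacted = 0.724 × 334 → ξ = 241.8 kmol.
Outlet (n = n₀ + ν ξ):
  C₂H₄: 334 − 1(241.8) = 92.18
  O₂: 1310 − 3(241.8) = 584.2
  N₂: 4927 (inert)
  CO₂: 0 + 2(241.8) = 483.6
  H₂O: 0 + 2(241.8) = 483.6
Total out = 6570 kmol; y_H₂O = 483.6 / 6570 = 0.07361.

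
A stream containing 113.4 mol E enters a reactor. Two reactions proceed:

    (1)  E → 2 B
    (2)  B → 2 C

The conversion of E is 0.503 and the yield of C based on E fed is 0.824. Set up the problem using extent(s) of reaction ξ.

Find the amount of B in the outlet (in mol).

67.4 mol

Conversion of E: E consumed = 1ξ₁ = 0.503 × 113.4 → ξ₁ = 57.04 mol.
Yield of C: 2ξ₂ / 113.4 = 0.824 → ξ₂ = 46.72 mol.
Outlet amounts (n = n₀ + Σ ν·ξ):
  E: 113.4 − 1(57.04) = 56.36
  B: 0 + 2(57.04) − 1(46.72) = 67.36
  C: 0 + 2(46.72) = 93.44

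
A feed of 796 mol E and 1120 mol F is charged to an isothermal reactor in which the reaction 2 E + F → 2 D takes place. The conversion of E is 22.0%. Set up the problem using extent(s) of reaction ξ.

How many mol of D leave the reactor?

E reacted = 0.22 × 796 = 175.1 mol; ν_E = −2, so ξ = 175.1/2 = 87.56 mol.
Outlet amounts (n = n₀ + ν ξ):
  E: 796 − 2(87.56) = 620.9
  F: 1120 − 1(87.56) = 1032
  D: 0 + 2(87.56) = 175.1

175 mol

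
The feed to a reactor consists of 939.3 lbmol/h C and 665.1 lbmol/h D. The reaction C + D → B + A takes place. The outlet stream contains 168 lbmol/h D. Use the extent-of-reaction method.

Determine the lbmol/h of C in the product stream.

For D: n = n₀ − 1ξ → 168 = 665.1 − 1ξ, giving ξ = 497.1 lbmol/h.
Outlet amounts (n = n₀ + ν ξ):
  C: 939.3 − 1(497.1) = 442.2
  D: 665.1 − 1(497.1) = 168
  B: 0 + 1(497.1) = 497.1
  A: 0 + 1(497.1) = 497.1

442 lbmol/h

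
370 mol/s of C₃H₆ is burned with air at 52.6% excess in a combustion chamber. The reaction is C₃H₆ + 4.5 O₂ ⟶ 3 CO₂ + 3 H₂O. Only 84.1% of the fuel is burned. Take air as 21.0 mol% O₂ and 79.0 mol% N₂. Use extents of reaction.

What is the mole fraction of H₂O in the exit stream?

Stoichiometric O₂ = 4.5 × 370 = 1665 mol/s; O₂ fed = 1665 × 1.526 = 2541 mol/s.
N₂ fed = 2541 × 79/21 = 9558 mol/s.
Fuel reacted = 0.841 × 370 → ξ = 311.2 mol/s.
Outlet (n = n₀ + ν ξ):
  C₃H₆: 370 − 1(311.2) = 58.83
  O₂: 2541 − 4.5(311.2) = 1141
  N₂: 9558 (inert)
  CO₂: 0 + 3(311.2) = 933.5
  H₂O: 0 + 3(311.2) = 933.5
Total out = 12620 mol/s; y_H₂O = 933.5 / 12620 = 0.07394.

0.0739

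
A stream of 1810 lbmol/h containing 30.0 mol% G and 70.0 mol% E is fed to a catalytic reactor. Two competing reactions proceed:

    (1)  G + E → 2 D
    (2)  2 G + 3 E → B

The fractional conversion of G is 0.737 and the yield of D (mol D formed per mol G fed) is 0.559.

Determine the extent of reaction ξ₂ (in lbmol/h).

Yield of D: 2ξ₁ / 543 = 0.559 → ξ₁ = 151.8 lbmol/h.
Conversion of G: 1ξ₁ + 2ξ₂ = 0.737 × 543 = 400.2 → ξ₂ = 124.2 lbmol/h.
Outlet amounts (n = n₀ + Σ ν·ξ):
  G: 543 − 1(151.8) − 2(124.2) = 142.8
  E: 1267 − 1(151.8) − 3(124.2) = 742.6
  D: 0 + 2(151.8) = 303.5
  B: 0 + 1(124.2) = 124.2

ξ₂ = 124 lbmol/h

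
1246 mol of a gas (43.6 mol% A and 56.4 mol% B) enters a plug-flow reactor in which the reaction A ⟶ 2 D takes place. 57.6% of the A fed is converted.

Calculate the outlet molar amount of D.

626 mol

A reacted = 0.576 × 543.3 = 312.9 mol; ν_A = −1, so ξ = 312.9/1 = 312.9 mol.
Outlet amounts (n = n₀ + ν ξ):
  A: 543.3 − 1(312.9) = 230.3
  D: 0 + 2(312.9) = 625.8
  B: 702.7 (inert)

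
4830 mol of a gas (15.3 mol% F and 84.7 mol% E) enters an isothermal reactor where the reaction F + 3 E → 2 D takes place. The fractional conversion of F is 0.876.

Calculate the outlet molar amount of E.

F reacted = 0.876 × 739 = 647.4 mol; ν_F = −1, so ξ = 647.4/1 = 647.4 mol.
Outlet amounts (n = n₀ + ν ξ):
  F: 739 − 1(647.4) = 91.63
  E: 4091 − 3(647.4) = 2149
  D: 0 + 2(647.4) = 1295

2150 mol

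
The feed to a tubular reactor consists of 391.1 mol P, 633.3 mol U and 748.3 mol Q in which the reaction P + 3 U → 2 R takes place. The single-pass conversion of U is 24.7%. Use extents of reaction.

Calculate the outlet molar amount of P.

U reacted = 0.247 × 633.3 = 156.4 mol; ν_U = −3, so ξ = 156.4/3 = 52.14 mol.
Outlet amounts (n = n₀ + ν ξ):
  P: 391.1 − 1(52.14) = 339
  U: 633.3 − 3(52.14) = 476.9
  R: 0 + 2(52.14) = 104.3
  Q: 748.3 (inert)

339 mol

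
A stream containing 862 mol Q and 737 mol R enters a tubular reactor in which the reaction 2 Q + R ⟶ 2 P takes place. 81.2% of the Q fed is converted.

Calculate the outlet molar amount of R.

387 mol

Q reacted = 0.812 × 862 = 699.9 mol; ν_Q = −2, so ξ = 699.9/2 = 350 mol.
Outlet amounts (n = n₀ + ν ξ):
  Q: 862 − 2(350) = 162.1
  R: 737 − 1(350) = 387
  P: 0 + 2(350) = 699.9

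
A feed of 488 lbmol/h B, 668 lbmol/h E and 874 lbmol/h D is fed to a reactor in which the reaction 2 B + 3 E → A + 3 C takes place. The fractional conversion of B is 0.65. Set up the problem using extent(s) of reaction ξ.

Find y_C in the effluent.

0.254

B reacted = 0.65 × 488 = 317.2 lbmol/h; ν_B = −2, so ξ = 317.2/2 = 158.6 lbmol/h.
Outlet amounts (n = n₀ + ν ξ):
  B: 488 − 2(158.6) = 170.8
  E: 668 − 3(158.6) = 192.2
  A: 0 + 1(158.6) = 158.6
  C: 0 + 3(158.6) = 475.8
  D: 874 (inert)
Total out = 1871 lbmol/h; y_C = 475.8 / 1871 = 0.2542.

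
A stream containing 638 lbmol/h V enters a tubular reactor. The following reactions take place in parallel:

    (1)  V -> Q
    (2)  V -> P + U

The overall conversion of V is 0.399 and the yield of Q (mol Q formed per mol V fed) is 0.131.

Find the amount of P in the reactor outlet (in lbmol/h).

171 lbmol/h

Yield of Q: 1ξ₁ / 638 = 0.131 → ξ₁ = 83.58 lbmol/h.
Conversion of V: 1ξ₁ + 1ξ₂ = 0.399 × 638 = 254.6 → ξ₂ = 171 lbmol/h.
Outlet amounts (n = n₀ + Σ ν·ξ):
  V: 638 − 1(83.58) − 1(171) = 383.4
  Q: 0 + 1(83.58) = 83.58
  P: 0 + 1(171) = 171
  U: 0 + 1(171) = 171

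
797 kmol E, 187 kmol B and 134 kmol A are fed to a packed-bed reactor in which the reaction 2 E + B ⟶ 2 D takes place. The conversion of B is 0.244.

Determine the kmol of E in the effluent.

B reacted = 0.244 × 187 = 45.63 kmol; ν_B = −1, so ξ = 45.63/1 = 45.63 kmol.
Outlet amounts (n = n₀ + ν ξ):
  E: 797 − 2(45.63) = 705.7
  B: 187 − 1(45.63) = 141.4
  D: 0 + 2(45.63) = 91.26
  A: 134 (inert)

706 kmol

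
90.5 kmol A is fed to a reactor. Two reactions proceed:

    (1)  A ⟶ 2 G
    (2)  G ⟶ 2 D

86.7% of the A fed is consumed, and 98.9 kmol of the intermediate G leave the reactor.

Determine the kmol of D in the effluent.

Conversion of A: A consumed = 1ξ₁ = 0.867 × 90.5 → ξ₁ = 78.46 kmol.
G balance: n_G = 0 + 2ξ₁ − 1ξ₂ = 98.9 → ξ₂ = (2·78.46 − 98.9)/1 = 58.03 kmol.
Outlet amounts (n = n₀ + Σ ν·ξ):
  A: 90.5 − 1(78.46) = 12.04
  G: 0 + 2(78.46) − 1(58.03) = 98.9
  D: 0 + 2(58.03) = 116.1

116 kmol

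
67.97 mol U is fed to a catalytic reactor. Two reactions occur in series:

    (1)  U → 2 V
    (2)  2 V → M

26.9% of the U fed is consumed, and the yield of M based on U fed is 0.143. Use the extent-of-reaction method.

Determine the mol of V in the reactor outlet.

Conversion of U: U consumed = 1ξ₁ = 0.269 × 67.97 → ξ₁ = 18.28 mol.
Yield of M: 1ξ₂ / 67.97 = 0.143 → ξ₂ = 9.72 mol.
Outlet amounts (n = n₀ + Σ ν·ξ):
  U: 67.97 − 1(18.28) = 49.69
  V: 0 + 2(18.28) − 2(9.72) = 17.13
  M: 0 + 1(9.72) = 9.72

17.1 mol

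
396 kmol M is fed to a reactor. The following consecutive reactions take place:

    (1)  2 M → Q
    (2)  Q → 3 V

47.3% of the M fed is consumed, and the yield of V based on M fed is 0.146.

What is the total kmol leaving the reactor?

341 kmol

Conversion of M: M consumed = 2ξ₁ = 0.473 × 396 → ξ₁ = 93.65 kmol.
Yield of V: 3ξ₂ / 396 = 0.146 → ξ₂ = 19.27 kmol.
Outlet amounts (n = n₀ + Σ ν·ξ):
  M: 396 − 2(93.65) = 208.7
  Q: 0 + 1(93.65) − 1(19.27) = 74.38
  V: 0 + 3(19.27) = 57.82
Total out = 208.7 + 74.38 + 57.82 = 340.9 kmol.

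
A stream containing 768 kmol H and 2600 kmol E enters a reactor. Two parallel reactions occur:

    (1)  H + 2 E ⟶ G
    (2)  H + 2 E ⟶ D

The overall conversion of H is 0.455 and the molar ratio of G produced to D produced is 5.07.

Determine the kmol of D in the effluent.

Conversion of H: H consumed = 0.455 × 768 = 349.4 kmol = 1ξ₁ + 1ξ₂.
Selectivity: 1ξ₁ / (1ξ₂) = 5.07 → ξ₁ = 5.07 ξ₂.
Substitute: (1·5.07 + 1) ξ₂ = 349.4 → ξ₂ = 57.57 kmol, ξ₁ = 291.9 kmol.
Outlet amounts (n = n₀ + Σ ν·ξ):
  H: 768 − 1(291.9) − 1(57.57) = 418.6
  E: 2600 − 2(291.9) − 2(57.57) = 1901
  G: 0 + 1(291.9) = 291.9
  D: 0 + 1(57.57) = 57.57

57.6 kmol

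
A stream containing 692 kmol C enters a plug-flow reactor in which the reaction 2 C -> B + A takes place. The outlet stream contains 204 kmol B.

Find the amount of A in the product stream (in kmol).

204 kmol

For B: n = n₀ + 1ξ → 204 = 0 + 1ξ, giving ξ = 204 kmol.
Outlet amounts (n = n₀ + ν ξ):
  C: 692 − 2(204) = 284
  B: 0 + 1(204) = 204
  A: 0 + 1(204) = 204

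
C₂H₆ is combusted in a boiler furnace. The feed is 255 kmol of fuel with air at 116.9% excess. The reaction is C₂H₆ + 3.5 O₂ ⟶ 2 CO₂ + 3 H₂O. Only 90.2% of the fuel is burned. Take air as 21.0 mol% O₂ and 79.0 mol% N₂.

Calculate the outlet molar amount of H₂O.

690 kmol

Stoichiometric O₂ = 3.5 × 255 = 892.5 kmol; O₂ fed = 892.5 × 2.169 = 1936 kmol.
N₂ fed = 1936 × 79/21 = 7282 kmol.
Fuel reacted = 0.902 × 255 → ξ = 230 kmol.
Outlet (n = n₀ + ν ξ):
  C₂H₆: 255 − 1(230) = 24.99
  O₂: 1936 − 3.5(230) = 1131
  N₂: 7282 (inert)
  CO₂: 0 + 2(230) = 460
  H₂O: 0 + 3(230) = 690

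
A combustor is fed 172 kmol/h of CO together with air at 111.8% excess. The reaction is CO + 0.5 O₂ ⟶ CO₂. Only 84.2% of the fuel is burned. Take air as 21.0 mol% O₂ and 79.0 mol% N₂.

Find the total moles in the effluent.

967 kmol/h

Stoichiometric O₂ = 0.5 × 172 = 86 kmol/h; O₂ fed = 86 × 2.118 = 182.1 kmol/h.
N₂ fed = 182.1 × 79/21 = 685.2 kmol/h.
Fuel reacted = 0.842 × 172 → ξ = 144.8 kmol/h.
Outlet (n = n₀ + ν ξ):
  CO: 172 − 1(144.8) = 27.18
  O₂: 182.1 − 0.5(144.8) = 109.7
  N₂: 685.2 (inert)
  CO₂: 0 + 1(144.8) = 144.8
Total out = 27.18 + 109.7 + 685.2 + 144.8 = 967 kmol/h.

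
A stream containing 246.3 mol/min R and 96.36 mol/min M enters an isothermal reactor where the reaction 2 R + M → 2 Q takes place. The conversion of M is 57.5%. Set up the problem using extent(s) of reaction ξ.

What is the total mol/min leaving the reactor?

287 mol/min

M reacted = 0.575 × 96.36 = 55.41 mol/min; ν_M = −1, so ξ = 55.41/1 = 55.41 mol/min.
Outlet amounts (n = n₀ + ν ξ):
  R: 246.3 − 2(55.41) = 135.5
  M: 96.36 − 1(55.41) = 40.95
  Q: 0 + 2(55.41) = 110.8
Total out = 135.5 + 40.95 + 110.8 = 287.3 mol/min.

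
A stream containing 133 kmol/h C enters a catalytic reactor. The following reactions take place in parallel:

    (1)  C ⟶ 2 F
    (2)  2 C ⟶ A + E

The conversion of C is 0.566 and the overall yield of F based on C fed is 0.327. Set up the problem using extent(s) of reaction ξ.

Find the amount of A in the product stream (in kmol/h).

Yield of F: 2ξ₁ / 133 = 0.327 → ξ₁ = 21.75 kmol/h.
Conversion of C: 1ξ₁ + 2ξ₂ = 0.566 × 133 = 75.28 → ξ₂ = 26.77 kmol/h.
Outlet amounts (n = n₀ + Σ ν·ξ):
  C: 133 − 1(21.75) − 2(26.77) = 57.72
  F: 0 + 2(21.75) = 43.49
  A: 0 + 1(26.77) = 26.77
  E: 0 + 1(26.77) = 26.77

26.8 kmol/h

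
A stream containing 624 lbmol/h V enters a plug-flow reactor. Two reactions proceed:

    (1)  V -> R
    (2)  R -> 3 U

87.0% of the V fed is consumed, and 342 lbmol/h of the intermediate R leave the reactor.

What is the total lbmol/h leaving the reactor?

Conversion of V: V consumed = 1ξ₁ = 0.87 × 624 → ξ₁ = 542.9 lbmol/h.
R balance: n_R = 0 + 1ξ₁ − 1ξ₂ = 342 → ξ₂ = (1·542.9 − 342)/1 = 200.9 lbmol/h.
Outlet amounts (n = n₀ + Σ ν·ξ):
  V: 624 − 1(542.9) = 81.12
  R: 0 + 1(542.9) − 1(200.9) = 342
  U: 0 + 3(200.9) = 602.6
Total out = 81.12 + 342 + 602.6 = 1026 lbmol/h.

1030 lbmol/h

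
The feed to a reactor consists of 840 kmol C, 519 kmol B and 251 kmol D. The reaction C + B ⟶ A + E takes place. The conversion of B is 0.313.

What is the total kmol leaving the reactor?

B reacted = 0.313 × 519 = 162.4 kmol; ν_B = −1, so ξ = 162.4/1 = 162.4 kmol.
Outlet amounts (n = n₀ + ν ξ):
  C: 840 − 1(162.4) = 677.6
  B: 519 − 1(162.4) = 356.6
  A: 0 + 1(162.4) = 162.4
  E: 0 + 1(162.4) = 162.4
  D: 251 (inert)
Total out = 677.6 + 356.6 + 162.4 + 162.4 + 251 = 1610 kmol.

1610 kmol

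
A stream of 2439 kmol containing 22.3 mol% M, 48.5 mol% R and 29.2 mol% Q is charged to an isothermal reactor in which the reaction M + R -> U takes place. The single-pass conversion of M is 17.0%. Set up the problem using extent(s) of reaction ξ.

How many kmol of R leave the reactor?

M reacted = 0.17 × 543.9 = 92.46 kmol; ν_M = −1, so ξ = 92.46/1 = 92.46 kmol.
Outlet amounts (n = n₀ + ν ξ):
  M: 543.9 − 1(92.46) = 451.4
  R: 1183 − 1(92.46) = 1090
  U: 0 + 1(92.46) = 92.46
  Q: 712.2 (inert)

1090 kmol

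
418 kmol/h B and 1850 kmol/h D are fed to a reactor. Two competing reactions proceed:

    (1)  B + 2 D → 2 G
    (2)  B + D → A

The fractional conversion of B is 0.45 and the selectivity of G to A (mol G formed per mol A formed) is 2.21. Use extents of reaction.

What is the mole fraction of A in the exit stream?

0.043

Conversion of B: B consumed = 0.45 × 418 = 188.1 kmol/h = 1ξ₁ + 1ξ₂.
Selectivity: 2ξ₁ / (1ξ₂) = 2.21 → ξ₁ = 1.105 ξ₂.
Substitute: (1·1.105 + 1) ξ₂ = 188.1 → ξ₂ = 89.36 kmol/h, ξ₁ = 98.74 kmol/h.
Outlet amounts (n = n₀ + Σ ν·ξ):
  B: 418 − 1(98.74) − 1(89.36) = 229.9
  D: 1850 − 2(98.74) − 1(89.36) = 1563
  G: 0 + 2(98.74) = 197.5
  A: 0 + 1(89.36) = 89.36
Total out = 2080 kmol/h; y_A = 89.36 / 2080 = 0.04296.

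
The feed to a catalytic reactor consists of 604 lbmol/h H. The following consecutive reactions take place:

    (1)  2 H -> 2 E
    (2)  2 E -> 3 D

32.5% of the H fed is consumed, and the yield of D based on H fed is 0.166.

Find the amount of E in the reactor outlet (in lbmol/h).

Conversion of H: H consumed = 2ξ₁ = 0.325 × 604 → ξ₁ = 98.15 lbmol/h.
Yield of D: 3ξ₂ / 604 = 0.166 → ξ₂ = 33.42 lbmol/h.
Outlet amounts (n = n₀ + Σ ν·ξ):
  H: 604 − 2(98.15) = 407.7
  E: 0 + 2(98.15) − 2(33.42) = 129.5
  D: 0 + 3(33.42) = 100.3

129 lbmol/h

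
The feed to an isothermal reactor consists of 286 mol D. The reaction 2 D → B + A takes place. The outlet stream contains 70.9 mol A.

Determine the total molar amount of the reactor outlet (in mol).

For A: n = n₀ + 1ξ → 70.9 = 0 + 1ξ, giving ξ = 70.9 mol.
Outlet amounts (n = n₀ + ν ξ):
  D: 286 − 2(70.9) = 144.2
  B: 0 + 1(70.9) = 70.9
  A: 0 + 1(70.9) = 70.9
Total out = 144.2 + 70.9 + 70.9 = 286 mol.

286 mol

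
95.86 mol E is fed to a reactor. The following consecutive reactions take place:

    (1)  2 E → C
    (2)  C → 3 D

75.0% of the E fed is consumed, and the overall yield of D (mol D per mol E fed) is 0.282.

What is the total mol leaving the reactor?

77.9 mol

Conversion of E: E consumed = 2ξ₁ = 0.75 × 95.86 → ξ₁ = 35.95 mol.
Yield of D: 3ξ₂ / 95.86 = 0.282 → ξ₂ = 9.011 mol.
Outlet amounts (n = n₀ + Σ ν·ξ):
  E: 95.86 − 2(35.95) = 23.97
  C: 0 + 1(35.95) − 1(9.011) = 26.94
  D: 0 + 3(9.011) = 27.03
Total out = 23.97 + 26.94 + 27.03 = 77.93 mol.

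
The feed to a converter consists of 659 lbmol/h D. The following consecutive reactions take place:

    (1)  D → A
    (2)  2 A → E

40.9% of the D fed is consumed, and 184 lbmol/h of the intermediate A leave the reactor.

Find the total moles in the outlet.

616 lbmol/h

Conversion of D: D consumed = 1ξ₁ = 0.409 × 659 → ξ₁ = 269.5 lbmol/h.
A balance: n_A = 0 + 1ξ₁ − 2ξ₂ = 184 → ξ₂ = (1·269.5 − 184)/2 = 42.77 lbmol/h.
Outlet amounts (n = n₀ + Σ ν·ξ):
  D: 659 − 1(269.5) = 389.5
  A: 0 + 1(269.5) − 2(42.77) = 184
  E: 0 + 1(42.77) = 42.77
Total out = 389.5 + 184 + 42.77 = 616.2 lbmol/h.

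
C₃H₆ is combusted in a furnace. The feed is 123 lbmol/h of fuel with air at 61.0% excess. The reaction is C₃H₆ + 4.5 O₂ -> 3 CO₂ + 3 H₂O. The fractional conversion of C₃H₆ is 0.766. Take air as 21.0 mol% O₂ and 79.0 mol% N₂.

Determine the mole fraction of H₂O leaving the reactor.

Stoichiometric O₂ = 4.5 × 123 = 553.5 lbmol/h; O₂ fed = 553.5 × 1.610 = 891.1 lbmol/h.
N₂ fed = 891.1 × 79/21 = 3352 lbmol/h.
Fuel reacted = 0.766 × 123 → ξ = 94.22 lbmol/h.
Outlet (n = n₀ + ν ξ):
  C₃H₆: 123 − 1(94.22) = 28.78
  O₂: 891.1 − 4.5(94.22) = 467.2
  N₂: 3352 (inert)
  CO₂: 0 + 3(94.22) = 282.7
  H₂O: 0 + 3(94.22) = 282.7
Total out = 4414 lbmol/h; y_H₂O = 282.7 / 4414 = 0.06404.

0.064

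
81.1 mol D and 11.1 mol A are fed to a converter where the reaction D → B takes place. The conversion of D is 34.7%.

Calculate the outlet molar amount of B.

D reacted = 0.347 × 81.1 = 28.14 mol; ν_D = −1, so ξ = 28.14/1 = 28.14 mol.
Outlet amounts (n = n₀ + ν ξ):
  D: 81.1 − 1(28.14) = 52.96
  B: 0 + 1(28.14) = 28.14
  A: 11.1 (inert)

28.1 mol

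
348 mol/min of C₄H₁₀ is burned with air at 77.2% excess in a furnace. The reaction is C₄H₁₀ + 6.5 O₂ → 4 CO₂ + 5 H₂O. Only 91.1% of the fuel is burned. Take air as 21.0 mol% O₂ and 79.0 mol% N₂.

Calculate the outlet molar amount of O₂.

1950 mol/min

Stoichiometric O₂ = 6.5 × 348 = 2262 mol/min; O₂ fed = 2262 × 1.772 = 4008 mol/min.
N₂ fed = 4008 × 79/21 = 15080 mol/min.
Fuel reacted = 0.911 × 348 → ξ = 317 mol/min.
Outlet (n = n₀ + ν ξ):
  C₄H₁₀: 348 − 1(317) = 30.97
  O₂: 4008 − 6.5(317) = 1948
  N₂: 15080 (inert)
  CO₂: 0 + 4(317) = 1268
  H₂O: 0 + 5(317) = 1585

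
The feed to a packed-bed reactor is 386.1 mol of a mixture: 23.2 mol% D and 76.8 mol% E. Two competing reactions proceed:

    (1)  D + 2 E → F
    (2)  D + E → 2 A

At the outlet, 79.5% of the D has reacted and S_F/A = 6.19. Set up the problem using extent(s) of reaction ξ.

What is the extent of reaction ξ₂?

Conversion of D: D consumed = 0.795 × 89.58 = 71.21 mol = 1ξ₁ + 1ξ₂.
Selectivity: 1ξ₁ / (2ξ₂) = 6.19 → ξ₁ = 12.38 ξ₂.
Substitute: (1·12.38 + 1) ξ₂ = 71.21 → ξ₂ = 5.322 mol, ξ₁ = 65.89 mol.
Outlet amounts (n = n₀ + Σ ν·ξ):
  D: 89.58 − 1(65.89) − 1(5.322) = 18.36
  E: 296.5 − 2(65.89) − 1(5.322) = 159.4
  F: 0 + 1(65.89) = 65.89
  A: 0 + 2(5.322) = 10.64

ξ₂ = 5.32 mol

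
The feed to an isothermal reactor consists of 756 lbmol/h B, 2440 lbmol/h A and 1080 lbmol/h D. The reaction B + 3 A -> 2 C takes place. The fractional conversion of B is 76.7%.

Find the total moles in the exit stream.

3120 lbmol/h

B reacted = 0.767 × 756 = 579.9 lbmol/h; ν_B = −1, so ξ = 579.9/1 = 579.9 lbmol/h.
Outlet amounts (n = n₀ + ν ξ):
  B: 756 − 1(579.9) = 176.1
  A: 2440 − 3(579.9) = 700.4
  C: 0 + 2(579.9) = 1160
  D: 1080 (inert)
Total out = 176.1 + 700.4 + 1160 + 1080 = 3116 lbmol/h.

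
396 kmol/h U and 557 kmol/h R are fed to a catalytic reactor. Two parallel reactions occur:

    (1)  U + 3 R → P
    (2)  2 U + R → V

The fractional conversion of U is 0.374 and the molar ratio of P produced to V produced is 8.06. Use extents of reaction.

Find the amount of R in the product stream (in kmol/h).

Conversion of U: U consumed = 0.374 × 396 = 148.1 kmol/h = 1ξ₁ + 2ξ₂.
Selectivity: 1ξ₁ / (1ξ₂) = 8.06 → ξ₁ = 8.06 ξ₂.
Substitute: (1·8.06 + 2) ξ₂ = 148.1 → ξ₂ = 14.72 kmol/h, ξ₁ = 118.7 kmol/h.
Outlet amounts (n = n₀ + Σ ν·ξ):
  U: 396 − 1(118.7) − 2(14.72) = 247.9
  R: 557 − 3(118.7) − 1(14.72) = 186.3
  P: 0 + 1(118.7) = 118.7
  V: 0 + 1(14.72) = 14.72

186 kmol/h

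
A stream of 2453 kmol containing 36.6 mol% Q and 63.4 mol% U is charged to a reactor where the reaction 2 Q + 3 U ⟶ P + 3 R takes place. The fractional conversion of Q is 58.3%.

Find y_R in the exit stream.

0.358

Q reacted = 0.583 × 897.8 = 523.4 kmol; ν_Q = −2, so ξ = 523.4/2 = 261.7 kmol.
Outlet amounts (n = n₀ + ν ξ):
  Q: 897.8 − 2(261.7) = 374.4
  U: 1555 − 3(261.7) = 770.1
  P: 0 + 1(261.7) = 261.7
  R: 0 + 3(261.7) = 785.1
Total out = 2191 kmol; y_R = 785.1 / 2191 = 0.3583.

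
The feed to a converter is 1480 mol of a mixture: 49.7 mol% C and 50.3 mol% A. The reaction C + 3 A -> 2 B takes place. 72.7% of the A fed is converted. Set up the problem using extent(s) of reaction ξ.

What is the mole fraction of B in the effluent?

A reacted = 0.727 × 744.4 = 541.2 mol; ν_A = −3, so ξ = 541.2/3 = 180.4 mol.
Outlet amounts (n = n₀ + ν ξ):
  C: 735.6 − 1(180.4) = 555.2
  A: 744.4 − 3(180.4) = 203.2
  B: 0 + 2(180.4) = 360.8
Total out = 1119 mol; y_B = 360.8 / 1119 = 0.3224.

0.322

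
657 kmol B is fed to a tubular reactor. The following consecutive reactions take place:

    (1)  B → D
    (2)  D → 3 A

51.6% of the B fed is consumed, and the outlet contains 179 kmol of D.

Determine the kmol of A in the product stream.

Conversion of B: B consumed = 1ξ₁ = 0.516 × 657 → ξ₁ = 339 kmol.
D balance: n_D = 0 + 1ξ₁ − 1ξ₂ = 179 → ξ₂ = (1·339 − 179)/1 = 160 kmol.
Outlet amounts (n = n₀ + Σ ν·ξ):
  B: 657 − 1(339) = 318
  D: 0 + 1(339) − 1(160) = 179
  A: 0 + 3(160) = 480

480 kmol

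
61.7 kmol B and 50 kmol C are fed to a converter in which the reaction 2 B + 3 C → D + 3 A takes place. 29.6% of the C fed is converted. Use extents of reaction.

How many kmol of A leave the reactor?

C reacted = 0.296 × 50 = 14.8 kmol; ν_C = −3, so ξ = 14.8/3 = 4.933 kmol.
Outlet amounts (n = n₀ + ν ξ):
  B: 61.7 − 2(4.933) = 51.83
  C: 50 − 3(4.933) = 35.2
  D: 0 + 1(4.933) = 4.933
  A: 0 + 3(4.933) = 14.8

14.8 kmol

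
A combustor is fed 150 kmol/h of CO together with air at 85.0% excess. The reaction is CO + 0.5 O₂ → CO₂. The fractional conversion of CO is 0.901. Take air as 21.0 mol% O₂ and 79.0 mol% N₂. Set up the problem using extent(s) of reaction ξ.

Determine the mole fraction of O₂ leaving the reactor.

Stoichiometric O₂ = 0.5 × 150 = 75 kmol/h; O₂ fed = 75 × 1.850 = 138.8 kmol/h.
N₂ fed = 138.8 × 79/21 = 522 kmol/h.
Fuel reacted = 0.901 × 150 → ξ = 135.2 kmol/h.
Outlet (n = n₀ + ν ξ):
  CO: 150 − 1(135.2) = 14.85
  O₂: 138.8 − 0.5(135.2) = 71.17
  N₂: 522 (inert)
  CO₂: 0 + 1(135.2) = 135.2
Total out = 743.1 kmol/h; y_O₂ = 71.17 / 743.1 = 0.09578.

0.0958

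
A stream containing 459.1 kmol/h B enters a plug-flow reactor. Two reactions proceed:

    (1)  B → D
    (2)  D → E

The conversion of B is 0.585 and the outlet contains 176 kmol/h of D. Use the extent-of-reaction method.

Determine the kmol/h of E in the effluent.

Conversion of B: B consumed = 1ξ₁ = 0.585 × 459.1 → ξ₁ = 268.6 kmol/h.
D balance: n_D = 0 + 1ξ₁ − 1ξ₂ = 176 → ξ₂ = (1·268.6 − 176)/1 = 92.57 kmol/h.
Outlet amounts (n = n₀ + Σ ν·ξ):
  B: 459.1 − 1(268.6) = 190.5
  D: 0 + 1(268.6) − 1(92.57) = 176
  E: 0 + 1(92.57) = 92.57

92.6 kmol/h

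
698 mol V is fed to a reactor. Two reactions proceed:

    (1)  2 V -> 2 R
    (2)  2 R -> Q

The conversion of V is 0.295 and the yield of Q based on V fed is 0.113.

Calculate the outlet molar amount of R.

48.2 mol

Conversion of V: V consumed = 2ξ₁ = 0.295 × 698 → ξ₁ = 103 mol.
Yield of Q: 1ξ₂ / 698 = 0.113 → ξ₂ = 78.87 mol.
Outlet amounts (n = n₀ + Σ ν·ξ):
  V: 698 − 2(103) = 492.1
  R: 0 + 2(103) − 2(78.87) = 48.16
  Q: 0 + 1(78.87) = 78.87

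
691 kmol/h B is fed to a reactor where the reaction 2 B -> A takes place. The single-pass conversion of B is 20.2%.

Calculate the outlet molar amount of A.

69.8 kmol/h

B reacted = 0.202 × 691 = 139.6 kmol/h; ν_B = −2, so ξ = 139.6/2 = 69.79 kmol/h.
Outlet amounts (n = n₀ + ν ξ):
  B: 691 − 2(69.79) = 551.4
  A: 0 + 1(69.79) = 69.79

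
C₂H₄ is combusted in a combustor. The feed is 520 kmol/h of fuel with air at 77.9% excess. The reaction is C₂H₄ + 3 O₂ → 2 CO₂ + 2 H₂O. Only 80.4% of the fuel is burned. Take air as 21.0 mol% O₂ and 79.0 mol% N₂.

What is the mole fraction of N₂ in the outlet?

Stoichiometric O₂ = 3 × 520 = 1560 kmol/h; O₂ fed = 1560 × 1.779 = 2775 kmol/h.
N₂ fed = 2775 × 79/21 = 10440 kmol/h.
Fuel reacted = 0.804 × 520 → ξ = 418.1 kmol/h.
Outlet (n = n₀ + ν ξ):
  C₂H₄: 520 − 1(418.1) = 101.9
  O₂: 2775 − 3(418.1) = 1521
  N₂: 10440 (inert)
  CO₂: 0 + 2(418.1) = 836.2
  H₂O: 0 + 2(418.1) = 836.2
Total out = 13740 kmol/h; y_N₂ = 10440 / 13740 = 0.7601.

0.76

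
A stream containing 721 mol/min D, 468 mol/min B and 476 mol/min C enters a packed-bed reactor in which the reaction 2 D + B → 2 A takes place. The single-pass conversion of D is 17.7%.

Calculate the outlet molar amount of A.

128 mol/min

D reacted = 0.177 × 721 = 127.6 mol/min; ν_D = −2, so ξ = 127.6/2 = 63.81 mol/min.
Outlet amounts (n = n₀ + ν ξ):
  D: 721 − 2(63.81) = 593.4
  B: 468 − 1(63.81) = 404.2
  A: 0 + 2(63.81) = 127.6
  C: 476 (inert)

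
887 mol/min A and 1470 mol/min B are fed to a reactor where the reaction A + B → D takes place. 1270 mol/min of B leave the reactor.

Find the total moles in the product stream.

2160 mol/min

For B: n = n₀ − 1ξ → 1270 = 1470 − 1ξ, giving ξ = 200 mol/min.
Outlet amounts (n = n₀ + ν ξ):
  A: 887 − 1(200) = 687
  B: 1470 − 1(200) = 1270
  D: 0 + 1(200) = 200
Total out = 687 + 1270 + 200 = 2157 mol/min.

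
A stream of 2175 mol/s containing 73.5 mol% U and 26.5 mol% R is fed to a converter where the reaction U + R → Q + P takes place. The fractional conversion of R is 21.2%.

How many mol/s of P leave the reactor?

R reacted = 0.212 × 576.4 = 122.2 mol/s; ν_R = −1, so ξ = 122.2/1 = 122.2 mol/s.
Outlet amounts (n = n₀ + ν ξ):
  U: 1599 − 1(122.2) = 1476
  R: 576.4 − 1(122.2) = 454.2
  Q: 0 + 1(122.2) = 122.2
  P: 0 + 1(122.2) = 122.2

122 mol/s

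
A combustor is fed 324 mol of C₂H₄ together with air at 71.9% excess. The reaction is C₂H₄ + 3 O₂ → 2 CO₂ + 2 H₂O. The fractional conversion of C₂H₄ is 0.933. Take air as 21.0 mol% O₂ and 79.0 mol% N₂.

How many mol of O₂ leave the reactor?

764 mol

Stoichiometric O₂ = 3 × 324 = 972 mol; O₂ fed = 972 × 1.719 = 1671 mol.
N₂ fed = 1671 × 79/21 = 6286 mol.
Fuel reacted = 0.933 × 324 → ξ = 302.3 mol.
Outlet (n = n₀ + ν ξ):
  C₂H₄: 324 − 1(302.3) = 21.71
  O₂: 1671 − 3(302.3) = 764
  N₂: 6286 (inert)
  CO₂: 0 + 2(302.3) = 604.6
  H₂O: 0 + 2(302.3) = 604.6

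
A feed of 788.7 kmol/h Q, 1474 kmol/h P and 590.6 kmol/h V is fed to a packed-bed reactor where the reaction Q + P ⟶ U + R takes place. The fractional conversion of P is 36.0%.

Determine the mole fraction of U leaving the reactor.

0.186

P reacted = 0.36 × 1474 = 530.6 kmol/h; ν_P = −1, so ξ = 530.6/1 = 530.6 kmol/h.
Outlet amounts (n = n₀ + ν ξ):
  Q: 788.7 − 1(530.6) = 258.1
  P: 1474 − 1(530.6) = 943.4
  U: 0 + 1(530.6) = 530.6
  R: 0 + 1(530.6) = 530.6
  V: 590.6 (inert)
Total out = 2853 kmol/h; y_U = 530.6 / 2853 = 0.186.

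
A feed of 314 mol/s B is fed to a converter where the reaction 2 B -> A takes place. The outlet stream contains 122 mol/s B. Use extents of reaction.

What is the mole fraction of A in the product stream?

0.44

For B: n = n₀ − 2ξ → 122 = 314 − 2ξ, giving ξ = 96 mol/s.
Outlet amounts (n = n₀ + ν ξ):
  B: 314 − 2(96) = 122
  A: 0 + 1(96) = 96
Total out = 218 mol/s; y_A = 96 / 218 = 0.4404.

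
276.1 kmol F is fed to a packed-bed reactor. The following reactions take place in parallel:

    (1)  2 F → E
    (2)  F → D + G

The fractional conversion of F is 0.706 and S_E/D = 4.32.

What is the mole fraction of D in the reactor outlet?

0.0968

Conversion of F: F consumed = 0.706 × 276.1 = 194.9 kmol = 2ξ₁ + 1ξ₂.
Selectivity: 1ξ₁ / (1ξ₂) = 4.32 → ξ₁ = 4.32 ξ₂.
Substitute: (2·4.32 + 1) ξ₂ = 194.9 → ξ₂ = 20.22 kmol, ξ₁ = 87.35 kmol.
Outlet amounts (n = n₀ + Σ ν·ξ):
  F: 276.1 − 2(87.35) − 1(20.22) = 81.17
  E: 0 + 1(87.35) = 87.35
  D: 0 + 1(20.22) = 20.22
  G: 0 + 1(20.22) = 20.22
Total out = 209 kmol; y_D = 20.22 / 209 = 0.09676.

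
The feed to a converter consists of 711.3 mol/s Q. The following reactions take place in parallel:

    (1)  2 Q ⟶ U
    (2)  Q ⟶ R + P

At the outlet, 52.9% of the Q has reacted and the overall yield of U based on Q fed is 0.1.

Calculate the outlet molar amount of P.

234 mol/s

Yield of U: 1ξ₁ / 711.3 = 0.1 → ξ₁ = 71.13 mol/s.
Conversion of Q: 2ξ₁ + 1ξ₂ = 0.529 × 711.3 = 376.3 → ξ₂ = 234 mol/s.
Outlet amounts (n = n₀ + Σ ν·ξ):
  Q: 711.3 − 2(71.13) − 1(234) = 335
  U: 0 + 1(71.13) = 71.13
  R: 0 + 1(234) = 234
  P: 0 + 1(234) = 234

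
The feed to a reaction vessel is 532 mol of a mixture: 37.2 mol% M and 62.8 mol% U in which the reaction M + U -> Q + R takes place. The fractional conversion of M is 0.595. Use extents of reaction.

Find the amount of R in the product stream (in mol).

118 mol

M reacted = 0.595 × 197.9 = 117.8 mol; ν_M = −1, so ξ = 117.8/1 = 117.8 mol.
Outlet amounts (n = n₀ + ν ξ):
  M: 197.9 − 1(117.8) = 80.15
  U: 334.1 − 1(117.8) = 216.3
  Q: 0 + 1(117.8) = 117.8
  R: 0 + 1(117.8) = 117.8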